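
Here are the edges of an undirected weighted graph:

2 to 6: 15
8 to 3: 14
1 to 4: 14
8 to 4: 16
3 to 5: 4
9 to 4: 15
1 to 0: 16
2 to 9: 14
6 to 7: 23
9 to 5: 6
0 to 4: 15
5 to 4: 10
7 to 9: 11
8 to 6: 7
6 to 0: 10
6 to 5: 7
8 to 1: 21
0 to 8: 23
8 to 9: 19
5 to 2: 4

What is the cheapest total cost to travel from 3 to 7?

Enumerating some paths:
3–5–2–9–7: 4+4+14+11 = 33
3–5–9–7: 4+6+11 = 21
The minimum is 21 via 3–5–9–7.

21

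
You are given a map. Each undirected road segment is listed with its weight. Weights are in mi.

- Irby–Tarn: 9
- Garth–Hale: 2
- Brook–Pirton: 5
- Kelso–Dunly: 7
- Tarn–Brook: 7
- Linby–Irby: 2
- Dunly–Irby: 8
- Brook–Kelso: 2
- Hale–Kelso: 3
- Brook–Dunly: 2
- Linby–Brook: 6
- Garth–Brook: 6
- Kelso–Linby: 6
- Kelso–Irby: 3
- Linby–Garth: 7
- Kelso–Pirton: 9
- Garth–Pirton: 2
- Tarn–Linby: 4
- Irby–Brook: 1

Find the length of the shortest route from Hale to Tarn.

Running Dijkstra from Hale:
Hale: 0
Garth: 2  (via Hale)
Kelso: 3  (via Hale)
Pirton: 4  (via Garth)
Brook: 5  (via Kelso)
Irby: 6  (via Kelso)
Dunly: 7  (via Brook)
Linby: 8  (via Irby)
Tarn: 12  (via Brook)
Shortest route: Hale → Kelso → Brook → Tarn = 12 mi.

12 mi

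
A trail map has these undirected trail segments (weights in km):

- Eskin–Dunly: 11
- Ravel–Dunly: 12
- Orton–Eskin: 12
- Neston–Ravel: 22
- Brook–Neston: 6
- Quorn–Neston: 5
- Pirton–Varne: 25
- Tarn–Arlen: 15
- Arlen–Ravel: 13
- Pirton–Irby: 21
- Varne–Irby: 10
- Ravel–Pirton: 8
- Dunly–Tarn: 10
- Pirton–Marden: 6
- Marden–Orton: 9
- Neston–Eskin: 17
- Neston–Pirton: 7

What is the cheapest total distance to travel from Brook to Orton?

28 km

Settle nodes by increasing distance from Brook:
Brook: 0
Neston: 6  (via Brook)
Quorn: 11  (via Neston)
Pirton: 13  (via Neston)
Marden: 19  (via Pirton)
Ravel: 21  (via Pirton)
Eskin: 23  (via Neston)
Orton: 28  (via Marden)
Shortest route: Brook–Neston–Pirton–Marden–Orton = 28 km.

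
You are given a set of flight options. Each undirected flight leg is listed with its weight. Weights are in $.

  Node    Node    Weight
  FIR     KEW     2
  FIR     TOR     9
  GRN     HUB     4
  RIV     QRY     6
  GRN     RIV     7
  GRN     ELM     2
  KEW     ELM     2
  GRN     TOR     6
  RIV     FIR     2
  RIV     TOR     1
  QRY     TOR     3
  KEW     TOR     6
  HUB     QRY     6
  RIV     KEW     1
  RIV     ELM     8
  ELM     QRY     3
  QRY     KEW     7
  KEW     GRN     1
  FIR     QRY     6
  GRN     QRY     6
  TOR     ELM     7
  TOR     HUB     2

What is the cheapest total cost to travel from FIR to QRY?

Shortest distances from FIR:
FIR: 0
KEW: 2  (via FIR)
RIV: 2  (via FIR)
GRN: 3  (via KEW)
TOR: 3  (via RIV)
ELM: 4  (via KEW)
HUB: 5  (via TOR)
QRY: 6  (via FIR)
Shortest route: FIR–QRY = $6.

$6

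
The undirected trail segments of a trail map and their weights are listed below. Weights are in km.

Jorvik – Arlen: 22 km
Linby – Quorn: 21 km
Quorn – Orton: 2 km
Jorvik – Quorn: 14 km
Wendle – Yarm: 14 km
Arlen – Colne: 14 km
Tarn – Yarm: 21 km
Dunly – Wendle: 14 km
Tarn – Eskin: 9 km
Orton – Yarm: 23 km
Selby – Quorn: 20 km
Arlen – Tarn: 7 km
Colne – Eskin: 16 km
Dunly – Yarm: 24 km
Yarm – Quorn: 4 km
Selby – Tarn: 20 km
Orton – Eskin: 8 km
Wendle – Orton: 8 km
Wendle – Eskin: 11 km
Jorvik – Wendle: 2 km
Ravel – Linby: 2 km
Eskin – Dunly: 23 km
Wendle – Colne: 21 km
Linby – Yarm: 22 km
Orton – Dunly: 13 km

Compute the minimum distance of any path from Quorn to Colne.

Settle nodes by increasing distance from Quorn:
Quorn: 0
Orton: 2  (via Quorn)
Yarm: 4  (via Quorn)
Eskin: 10  (via Orton)
Wendle: 10  (via Orton)
Jorvik: 12  (via Wendle)
Dunly: 15  (via Orton)
Tarn: 19  (via Eskin)
Selby: 20  (via Quorn)
Linby: 21  (via Quorn)
Ravel: 23  (via Linby)
Arlen: 26  (via Tarn)
Colne: 26  (via Eskin)
Shortest route: Quorn → Orton → Eskin → Colne = 26 km.

26 km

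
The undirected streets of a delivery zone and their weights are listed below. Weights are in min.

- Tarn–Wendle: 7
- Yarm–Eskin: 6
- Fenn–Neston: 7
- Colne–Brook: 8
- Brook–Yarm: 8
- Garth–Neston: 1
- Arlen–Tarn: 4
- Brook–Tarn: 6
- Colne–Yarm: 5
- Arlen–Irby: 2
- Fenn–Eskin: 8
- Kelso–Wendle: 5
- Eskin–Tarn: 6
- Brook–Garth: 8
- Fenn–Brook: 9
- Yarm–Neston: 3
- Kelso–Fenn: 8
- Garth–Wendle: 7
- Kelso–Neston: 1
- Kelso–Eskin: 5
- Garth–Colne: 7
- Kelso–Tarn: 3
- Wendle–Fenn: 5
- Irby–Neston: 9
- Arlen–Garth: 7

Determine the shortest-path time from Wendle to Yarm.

9 min

Enumerating some paths:
Wendle–Kelso–Neston–Yarm: 5+1+3 = 9
Wendle–Garth–Neston–Yarm: 7+1+3 = 11
Wendle–Tarn–Kelso–Neston–Yarm: 7+3+1+3 = 14
Wendle–Fenn–Neston–Yarm: 5+7+3 = 15
Cheapest is Wendle–Kelso–Neston–Yarm at 9 min.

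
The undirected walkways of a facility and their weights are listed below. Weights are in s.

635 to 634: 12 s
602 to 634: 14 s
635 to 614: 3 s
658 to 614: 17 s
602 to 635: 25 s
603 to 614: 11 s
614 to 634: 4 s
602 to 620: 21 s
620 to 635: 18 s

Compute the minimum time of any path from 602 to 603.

29 s

Shortest distances from 602:
602: 0
634: 14  (via 602)
614: 18  (via 634)
635: 21  (via 614)
620: 21  (via 602)
603: 29  (via 614)
Shortest route: 602 → 634 → 614 → 603 = 29 s.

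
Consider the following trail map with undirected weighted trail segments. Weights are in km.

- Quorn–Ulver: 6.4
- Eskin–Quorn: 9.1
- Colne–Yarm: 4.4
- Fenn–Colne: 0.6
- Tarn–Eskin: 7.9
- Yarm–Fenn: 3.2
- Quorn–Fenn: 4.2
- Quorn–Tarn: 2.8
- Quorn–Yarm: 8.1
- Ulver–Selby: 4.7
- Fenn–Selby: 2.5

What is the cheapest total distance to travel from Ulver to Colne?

Shortest distances from Ulver:
Ulver: 0
Selby: 4.7  (via Ulver)
Quorn: 6.4  (via Ulver)
Fenn: 7.2  (via Selby)
Colne: 7.8  (via Fenn)
Shortest route: Ulver–Selby–Fenn–Colne = 7.8 km.

7.8 km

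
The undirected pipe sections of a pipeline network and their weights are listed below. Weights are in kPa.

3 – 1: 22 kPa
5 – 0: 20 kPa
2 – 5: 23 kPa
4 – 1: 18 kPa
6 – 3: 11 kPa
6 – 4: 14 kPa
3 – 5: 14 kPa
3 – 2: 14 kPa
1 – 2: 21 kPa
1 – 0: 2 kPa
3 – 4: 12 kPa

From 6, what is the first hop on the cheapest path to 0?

Compare a few routes:
6–4–1–0: 14+18+2 = 34
6–3–1–0: 11+22+2 = 35
Cheapest is 6–4–1–0 at 34 kPa.
So from 6 the first move is to 4.

4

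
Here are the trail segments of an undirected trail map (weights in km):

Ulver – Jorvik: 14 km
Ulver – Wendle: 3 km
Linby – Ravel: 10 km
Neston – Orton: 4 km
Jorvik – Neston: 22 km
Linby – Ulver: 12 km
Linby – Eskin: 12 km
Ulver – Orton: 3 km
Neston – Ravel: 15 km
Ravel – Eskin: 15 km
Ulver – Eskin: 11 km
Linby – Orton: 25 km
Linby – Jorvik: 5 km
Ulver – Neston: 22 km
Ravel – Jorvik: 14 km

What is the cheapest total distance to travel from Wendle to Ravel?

Running Dijkstra from Wendle:
Wendle: 0
Ulver: 3  (via Wendle)
Orton: 6  (via Ulver)
Neston: 10  (via Orton)
Eskin: 14  (via Ulver)
Linby: 15  (via Ulver)
Jorvik: 17  (via Ulver)
Ravel: 25  (via Neston)
Shortest route: Wendle–Ulver–Orton–Neston–Ravel = 25 km.

25 km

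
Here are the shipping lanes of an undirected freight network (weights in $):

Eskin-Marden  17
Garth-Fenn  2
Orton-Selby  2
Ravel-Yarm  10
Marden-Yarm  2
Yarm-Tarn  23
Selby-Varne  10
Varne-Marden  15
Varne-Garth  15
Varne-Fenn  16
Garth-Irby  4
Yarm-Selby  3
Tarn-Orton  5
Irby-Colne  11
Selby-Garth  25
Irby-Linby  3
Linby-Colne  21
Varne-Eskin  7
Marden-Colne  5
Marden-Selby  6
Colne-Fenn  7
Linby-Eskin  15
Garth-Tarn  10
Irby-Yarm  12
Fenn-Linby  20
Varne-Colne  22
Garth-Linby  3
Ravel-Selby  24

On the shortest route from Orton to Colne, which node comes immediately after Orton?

Compare a few routes:
Orton–Selby–Yarm–Irby–Colne: 2+3+12+11 = 28
Orton–Selby–Yarm–Marden–Colne: 2+3+2+5 = 12
Orton–Selby–Marden–Colne: 2+6+5 = 13
Orton–Tarn–Garth–Fenn–Colne: 5+10+2+7 = 24
The minimum is $12 via Orton–Selby–Yarm–Marden–Colne.
So from Orton the first move is to Selby.

Selby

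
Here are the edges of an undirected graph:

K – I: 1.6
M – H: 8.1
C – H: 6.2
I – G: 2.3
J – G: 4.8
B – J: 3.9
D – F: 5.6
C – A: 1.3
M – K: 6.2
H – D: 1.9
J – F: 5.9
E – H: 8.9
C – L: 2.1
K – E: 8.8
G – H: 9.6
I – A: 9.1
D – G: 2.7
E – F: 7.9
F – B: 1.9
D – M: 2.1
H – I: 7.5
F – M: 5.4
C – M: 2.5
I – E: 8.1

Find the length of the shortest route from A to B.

11.1

Running Dijkstra from A:
A: 0
C: 1.3  (via A)
L: 3.4  (via C)
M: 3.8  (via C)
D: 5.9  (via M)
H: 7.5  (via C)
G: 8.6  (via D)
I: 9.1  (via A)
F: 9.2  (via M)
K: 10  (via M)
B: 11.1  (via F)
Shortest route: A–C–M–F–B = 11.1.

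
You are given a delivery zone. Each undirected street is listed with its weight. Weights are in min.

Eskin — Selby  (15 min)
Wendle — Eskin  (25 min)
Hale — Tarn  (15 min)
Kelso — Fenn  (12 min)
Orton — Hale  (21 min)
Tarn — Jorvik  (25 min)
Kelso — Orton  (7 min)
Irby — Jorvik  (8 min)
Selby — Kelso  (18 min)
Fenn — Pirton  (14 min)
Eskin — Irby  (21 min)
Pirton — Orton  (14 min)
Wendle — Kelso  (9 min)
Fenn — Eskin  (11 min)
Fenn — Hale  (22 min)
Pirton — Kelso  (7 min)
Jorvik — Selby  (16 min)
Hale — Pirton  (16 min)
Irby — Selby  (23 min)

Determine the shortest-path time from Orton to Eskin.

Compare a few routes:
Orton - Kelso - Pirton - Fenn - Eskin: 7+7+14+11 = 39
Orton - Kelso - Fenn - Eskin: 7+12+11 = 30
Cheapest is Orton - Kelso - Fenn - Eskin at 30 min.

30 min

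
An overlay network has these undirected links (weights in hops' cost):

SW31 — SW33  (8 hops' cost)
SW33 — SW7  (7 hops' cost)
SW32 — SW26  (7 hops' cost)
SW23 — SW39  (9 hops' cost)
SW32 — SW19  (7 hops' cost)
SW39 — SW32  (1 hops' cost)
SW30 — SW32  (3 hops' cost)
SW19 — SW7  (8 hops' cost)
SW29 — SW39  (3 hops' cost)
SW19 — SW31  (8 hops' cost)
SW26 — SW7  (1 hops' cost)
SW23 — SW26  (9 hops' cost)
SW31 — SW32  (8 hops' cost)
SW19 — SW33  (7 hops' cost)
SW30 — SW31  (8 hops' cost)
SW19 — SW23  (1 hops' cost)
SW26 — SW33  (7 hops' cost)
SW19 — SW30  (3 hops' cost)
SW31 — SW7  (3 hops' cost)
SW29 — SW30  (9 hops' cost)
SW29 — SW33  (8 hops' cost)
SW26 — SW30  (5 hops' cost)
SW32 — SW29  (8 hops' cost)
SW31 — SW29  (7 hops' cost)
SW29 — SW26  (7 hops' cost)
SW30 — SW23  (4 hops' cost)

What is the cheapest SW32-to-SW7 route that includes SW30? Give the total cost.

9 hops' cost

Shortest SW32→SW30: SW32 → SW30 = 3
Shortest SW30→SW7: SW30 → SW26 → SW7 = 6
Total via SW30: 3 + 6 = 9 hops' cost.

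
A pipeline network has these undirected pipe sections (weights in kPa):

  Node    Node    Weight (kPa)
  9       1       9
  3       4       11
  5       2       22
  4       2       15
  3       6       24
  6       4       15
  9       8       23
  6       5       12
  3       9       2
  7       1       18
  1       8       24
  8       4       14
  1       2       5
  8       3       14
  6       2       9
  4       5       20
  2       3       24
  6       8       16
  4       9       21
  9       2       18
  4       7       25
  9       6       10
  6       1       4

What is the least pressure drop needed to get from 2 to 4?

15 kPa

Enumerating some paths:
2–1–6–4: 5+4+15 = 24
2–4: 15 = 15
2–6–4: 9+15 = 24
2–1–9–3–4: 5+9+2+11 = 27
The minimum is 15 kPa via 2–4.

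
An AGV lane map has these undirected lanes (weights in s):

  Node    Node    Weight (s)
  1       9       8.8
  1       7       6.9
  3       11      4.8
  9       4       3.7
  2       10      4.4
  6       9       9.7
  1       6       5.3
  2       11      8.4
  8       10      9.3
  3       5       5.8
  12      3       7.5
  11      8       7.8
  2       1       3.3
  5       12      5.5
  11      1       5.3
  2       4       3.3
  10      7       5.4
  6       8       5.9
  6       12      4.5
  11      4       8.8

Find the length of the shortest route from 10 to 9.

Enumerating some paths:
10–2–1–9: 4.4+3.3+8.8 = 16.5
10–7–1–9: 5.4+6.9+8.8 = 21.1
10–2–4–9: 4.4+3.3+3.7 = 11.4
The minimum is 11.4 s via 10–2–4–9.

11.4 s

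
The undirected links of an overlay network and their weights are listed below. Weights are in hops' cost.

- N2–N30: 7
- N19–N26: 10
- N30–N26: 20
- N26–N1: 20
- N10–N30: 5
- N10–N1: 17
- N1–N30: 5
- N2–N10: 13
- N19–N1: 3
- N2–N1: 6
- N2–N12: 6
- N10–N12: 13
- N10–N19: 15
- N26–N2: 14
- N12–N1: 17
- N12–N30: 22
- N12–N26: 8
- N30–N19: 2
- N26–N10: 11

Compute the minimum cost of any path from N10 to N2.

12 hops' cost

Candidate routes:
N10–N30–N19–N1–N2: 5+2+3+6 = 16
N10–N2: 13 = 13
N10–N30–N2: 5+7 = 12
Cheapest is N10–N30–N2 at 12 hops' cost.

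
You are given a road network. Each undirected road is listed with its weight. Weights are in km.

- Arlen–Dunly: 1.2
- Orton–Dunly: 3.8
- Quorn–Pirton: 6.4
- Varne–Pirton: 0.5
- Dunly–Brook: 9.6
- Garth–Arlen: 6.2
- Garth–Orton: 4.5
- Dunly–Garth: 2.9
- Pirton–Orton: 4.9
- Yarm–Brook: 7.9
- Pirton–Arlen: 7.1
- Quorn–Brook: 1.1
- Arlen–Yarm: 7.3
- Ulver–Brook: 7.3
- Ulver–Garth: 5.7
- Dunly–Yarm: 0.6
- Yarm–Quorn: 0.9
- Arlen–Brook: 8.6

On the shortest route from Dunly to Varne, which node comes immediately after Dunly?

Compare a few routes:
Dunly–Arlen–Pirton–Varne: 1.2+7.1+0.5 = 8.8
Dunly–Yarm–Quorn–Pirton–Varne: 0.6+0.9+6.4+0.5 = 8.4
The minimum is 8.4 km via Dunly–Yarm–Quorn–Pirton–Varne.
So from Dunly the first move is to Yarm.

Yarm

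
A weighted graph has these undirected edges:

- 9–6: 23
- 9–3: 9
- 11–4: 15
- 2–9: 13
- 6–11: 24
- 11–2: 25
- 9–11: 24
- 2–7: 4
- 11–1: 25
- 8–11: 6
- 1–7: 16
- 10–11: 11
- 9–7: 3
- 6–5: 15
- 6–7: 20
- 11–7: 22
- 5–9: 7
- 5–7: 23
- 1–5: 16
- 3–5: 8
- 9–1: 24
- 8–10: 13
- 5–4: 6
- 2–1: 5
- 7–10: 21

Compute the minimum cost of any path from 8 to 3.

Candidate routes:
8 → 11 → 9 → 3: 6+24+9 = 39
8 → 11 → 4 → 5 → 3: 6+15+6+8 = 35
The minimum is 35 via 8 → 11 → 4 → 5 → 3.

35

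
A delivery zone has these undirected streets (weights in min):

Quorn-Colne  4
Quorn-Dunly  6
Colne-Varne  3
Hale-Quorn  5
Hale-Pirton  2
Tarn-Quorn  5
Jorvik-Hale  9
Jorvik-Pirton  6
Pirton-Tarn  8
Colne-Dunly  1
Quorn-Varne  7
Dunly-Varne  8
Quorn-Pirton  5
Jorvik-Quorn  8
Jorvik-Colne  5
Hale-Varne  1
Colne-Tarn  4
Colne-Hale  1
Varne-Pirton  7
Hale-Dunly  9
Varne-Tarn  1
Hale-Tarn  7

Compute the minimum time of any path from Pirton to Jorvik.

6 min

Settle nodes by increasing distance from Pirton:
Pirton: 0
Hale: 2  (via Pirton)
Varne: 3  (via Hale)
Colne: 3  (via Hale)
Tarn: 4  (via Varne)
Dunly: 4  (via Colne)
Quorn: 5  (via Pirton)
Jorvik: 6  (via Pirton)
Shortest route: Pirton–Jorvik = 6 min.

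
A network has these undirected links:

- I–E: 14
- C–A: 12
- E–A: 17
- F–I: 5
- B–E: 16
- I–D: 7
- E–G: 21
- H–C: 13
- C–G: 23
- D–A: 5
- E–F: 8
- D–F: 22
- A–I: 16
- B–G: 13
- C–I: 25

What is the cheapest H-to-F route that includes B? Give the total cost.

73

Best H to B: H → C → G → B costing 49
Best B to F: B → E → F costing 24
Total via B: 49 + 24 = 73.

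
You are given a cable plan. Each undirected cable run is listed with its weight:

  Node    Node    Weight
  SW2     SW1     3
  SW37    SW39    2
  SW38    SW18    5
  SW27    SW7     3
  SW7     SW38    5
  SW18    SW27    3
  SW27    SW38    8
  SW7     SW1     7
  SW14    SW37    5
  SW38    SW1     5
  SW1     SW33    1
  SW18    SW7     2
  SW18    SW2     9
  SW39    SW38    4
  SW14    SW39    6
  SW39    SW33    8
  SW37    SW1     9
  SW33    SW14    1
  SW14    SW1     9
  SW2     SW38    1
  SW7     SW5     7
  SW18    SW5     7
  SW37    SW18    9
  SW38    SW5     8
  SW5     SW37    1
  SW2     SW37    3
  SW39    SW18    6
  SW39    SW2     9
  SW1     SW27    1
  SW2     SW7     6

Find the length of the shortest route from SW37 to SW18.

Candidate routes:
SW37 → SW2 → SW38 → SW18: 3+1+5 = 9
SW37 → SW5 → SW18: 1+7 = 8
SW37 → SW18: 9 = 9
Cheapest is SW37 → SW5 → SW18 at 8.

8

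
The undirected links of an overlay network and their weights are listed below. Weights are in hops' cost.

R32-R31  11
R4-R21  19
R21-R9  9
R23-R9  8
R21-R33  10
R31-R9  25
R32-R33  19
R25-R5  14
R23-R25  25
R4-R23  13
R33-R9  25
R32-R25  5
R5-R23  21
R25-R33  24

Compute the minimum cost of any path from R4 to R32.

43 hops' cost

Settle nodes by increasing distance from R4:
R4: 0
R23: 13  (via R4)
R21: 19  (via R4)
R9: 21  (via R23)
R33: 29  (via R21)
R5: 34  (via R23)
R25: 38  (via R23)
R32: 43  (via R25)
Shortest route: R4 → R23 → R25 → R32 = 43 hops' cost.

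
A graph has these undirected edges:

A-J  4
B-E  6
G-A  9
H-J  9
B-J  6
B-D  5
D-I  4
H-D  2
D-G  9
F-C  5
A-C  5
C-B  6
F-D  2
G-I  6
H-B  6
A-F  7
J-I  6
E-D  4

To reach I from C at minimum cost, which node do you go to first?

Enumerating some paths:
C → A → J → I: 5+4+6 = 15
C → F → D → I: 5+2+4 = 11
The minimum is 11 via C → F → D → I.
So from C the first move is to F.

F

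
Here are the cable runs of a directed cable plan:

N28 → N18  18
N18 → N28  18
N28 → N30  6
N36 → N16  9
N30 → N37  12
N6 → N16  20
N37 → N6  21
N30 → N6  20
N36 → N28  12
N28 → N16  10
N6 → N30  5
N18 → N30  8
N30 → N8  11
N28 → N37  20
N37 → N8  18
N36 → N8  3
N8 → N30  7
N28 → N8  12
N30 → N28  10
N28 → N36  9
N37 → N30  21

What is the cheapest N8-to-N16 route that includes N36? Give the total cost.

Shortest N8→N36: N8–N30–N28–N36 = 26
Shortest N36→N16: N36–N16 = 9
Total via N36: 26 + 9 = 35.

35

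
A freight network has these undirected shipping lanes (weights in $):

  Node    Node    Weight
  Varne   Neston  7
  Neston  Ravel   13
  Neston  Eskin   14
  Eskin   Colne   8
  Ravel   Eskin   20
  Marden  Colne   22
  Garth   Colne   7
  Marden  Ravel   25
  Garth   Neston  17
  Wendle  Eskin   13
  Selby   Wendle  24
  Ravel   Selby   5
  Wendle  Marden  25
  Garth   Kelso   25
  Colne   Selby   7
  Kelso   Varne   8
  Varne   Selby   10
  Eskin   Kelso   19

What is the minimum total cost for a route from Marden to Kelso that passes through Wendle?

Shortest Marden→Wendle: Marden–Wendle = 25
Best Wendle to Kelso: Wendle–Eskin–Kelso costing 32
Total via Wendle: 25 + 32 = $57.

$57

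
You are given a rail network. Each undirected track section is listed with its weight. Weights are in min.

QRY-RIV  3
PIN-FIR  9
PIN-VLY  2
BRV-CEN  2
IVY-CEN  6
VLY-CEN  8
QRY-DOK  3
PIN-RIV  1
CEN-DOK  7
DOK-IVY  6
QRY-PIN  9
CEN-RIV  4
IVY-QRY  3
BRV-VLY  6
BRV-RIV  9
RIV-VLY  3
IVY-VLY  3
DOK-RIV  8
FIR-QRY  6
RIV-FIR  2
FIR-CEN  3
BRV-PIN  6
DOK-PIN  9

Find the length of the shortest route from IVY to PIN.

5 min

Compare a few routes:
IVY - VLY - PIN: 3+2 = 5
IVY - VLY - RIV - PIN: 3+3+1 = 7
Cheapest is IVY - VLY - PIN at 5 min.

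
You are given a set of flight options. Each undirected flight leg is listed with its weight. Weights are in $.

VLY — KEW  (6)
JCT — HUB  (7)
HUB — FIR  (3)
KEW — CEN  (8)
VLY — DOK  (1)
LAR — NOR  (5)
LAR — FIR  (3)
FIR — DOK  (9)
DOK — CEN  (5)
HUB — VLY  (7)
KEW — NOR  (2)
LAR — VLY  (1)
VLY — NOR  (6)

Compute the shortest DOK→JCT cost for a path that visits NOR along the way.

Shortest DOK→NOR: DOK → VLY → NOR = 7
Shortest NOR→JCT: NOR → LAR → FIR → HUB → JCT = 18
Total via NOR: 7 + 18 = $25.

$25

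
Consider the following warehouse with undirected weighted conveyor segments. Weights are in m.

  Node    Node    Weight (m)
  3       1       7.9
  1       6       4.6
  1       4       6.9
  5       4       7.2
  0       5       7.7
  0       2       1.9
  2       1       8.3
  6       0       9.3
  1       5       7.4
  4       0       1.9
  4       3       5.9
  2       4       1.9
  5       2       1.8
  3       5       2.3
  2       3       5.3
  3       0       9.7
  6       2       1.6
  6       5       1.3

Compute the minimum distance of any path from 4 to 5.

3.7 m

Enumerating some paths:
4–2–5: 1.9+1.8 = 3.7
4–2–6–5: 1.9+1.6+1.3 = 4.8
The minimum is 3.7 m via 4–2–5.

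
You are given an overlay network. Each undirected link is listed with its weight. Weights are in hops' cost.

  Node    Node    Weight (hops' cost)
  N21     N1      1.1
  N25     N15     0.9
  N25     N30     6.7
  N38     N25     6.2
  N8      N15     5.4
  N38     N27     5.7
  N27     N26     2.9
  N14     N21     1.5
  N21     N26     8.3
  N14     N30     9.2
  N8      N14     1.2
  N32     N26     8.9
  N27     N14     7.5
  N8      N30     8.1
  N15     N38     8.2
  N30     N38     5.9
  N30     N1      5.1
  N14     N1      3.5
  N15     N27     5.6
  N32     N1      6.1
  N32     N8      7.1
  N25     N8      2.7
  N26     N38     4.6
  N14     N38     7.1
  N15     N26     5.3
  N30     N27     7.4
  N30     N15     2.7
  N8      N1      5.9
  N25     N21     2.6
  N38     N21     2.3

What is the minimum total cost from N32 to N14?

Candidate routes:
N32 - N1 - N21 - N14: 6.1+1.1+1.5 = 8.7
N32 - N8 - N14: 7.1+1.2 = 8.3
Cheapest is N32 - N8 - N14 at 8.3 hops' cost.

8.3 hops' cost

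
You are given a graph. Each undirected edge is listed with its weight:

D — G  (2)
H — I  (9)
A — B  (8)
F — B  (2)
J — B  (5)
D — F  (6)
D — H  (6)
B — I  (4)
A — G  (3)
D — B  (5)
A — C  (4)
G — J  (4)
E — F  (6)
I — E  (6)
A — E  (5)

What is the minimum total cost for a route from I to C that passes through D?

18

Best I to D: I → B → D costing 9
Best D to C: D → G → A → C costing 9
Total via D: 9 + 9 = 18.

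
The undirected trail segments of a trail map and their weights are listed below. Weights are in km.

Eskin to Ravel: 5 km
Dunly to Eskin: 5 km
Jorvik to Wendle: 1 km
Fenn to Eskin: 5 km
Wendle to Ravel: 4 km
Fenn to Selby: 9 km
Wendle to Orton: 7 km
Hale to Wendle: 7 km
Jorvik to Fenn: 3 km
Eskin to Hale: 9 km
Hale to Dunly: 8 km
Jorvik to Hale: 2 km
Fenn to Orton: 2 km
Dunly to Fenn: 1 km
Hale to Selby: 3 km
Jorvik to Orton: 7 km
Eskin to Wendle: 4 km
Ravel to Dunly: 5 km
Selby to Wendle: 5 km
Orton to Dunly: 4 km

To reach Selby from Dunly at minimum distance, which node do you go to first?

Compare a few routes:
Dunly → Fenn → Selby: 1+9 = 10
Dunly → Fenn → Jorvik → Hale → Selby: 1+3+2+3 = 9
The minimum is 9 km via Dunly → Fenn → Jorvik → Hale → Selby.
So from Dunly the first move is to Fenn.

Fenn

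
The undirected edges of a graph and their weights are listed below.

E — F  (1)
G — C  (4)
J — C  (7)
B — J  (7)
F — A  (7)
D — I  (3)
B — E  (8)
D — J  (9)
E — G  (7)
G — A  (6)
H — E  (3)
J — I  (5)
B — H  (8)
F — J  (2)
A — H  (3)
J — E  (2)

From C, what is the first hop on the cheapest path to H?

Enumerating some paths:
C - G - A - H: 4+6+3 = 13
C - J - F - E - H: 7+2+1+3 = 13
C - J - E - H: 7+2+3 = 12
The minimum is 12 via C - J - E - H.
So from C the first move is to J.

J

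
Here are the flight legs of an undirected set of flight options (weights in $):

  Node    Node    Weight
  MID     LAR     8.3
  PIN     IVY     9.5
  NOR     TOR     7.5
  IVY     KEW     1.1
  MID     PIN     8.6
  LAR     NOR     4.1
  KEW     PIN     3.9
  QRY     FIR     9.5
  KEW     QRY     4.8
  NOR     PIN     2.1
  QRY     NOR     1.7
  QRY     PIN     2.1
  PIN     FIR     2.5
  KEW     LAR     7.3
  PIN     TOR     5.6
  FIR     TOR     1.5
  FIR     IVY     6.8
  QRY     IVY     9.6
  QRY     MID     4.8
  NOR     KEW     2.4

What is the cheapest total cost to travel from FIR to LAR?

$8.7

Settle nodes by increasing distance from FIR:
FIR: 0
TOR: 1.5  (via FIR)
PIN: 2.5  (via FIR)
NOR: 4.6  (via PIN)
QRY: 4.6  (via PIN)
KEW: 6.4  (via PIN)
IVY: 6.8  (via FIR)
LAR: 8.7  (via NOR)
Shortest route: FIR → PIN → NOR → LAR = $8.7.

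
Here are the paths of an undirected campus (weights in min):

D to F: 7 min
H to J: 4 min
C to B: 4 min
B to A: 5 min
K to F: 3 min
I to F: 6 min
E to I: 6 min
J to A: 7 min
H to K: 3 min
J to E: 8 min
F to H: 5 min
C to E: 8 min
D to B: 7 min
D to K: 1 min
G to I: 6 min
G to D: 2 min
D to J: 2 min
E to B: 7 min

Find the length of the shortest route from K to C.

12 min

Shortest distances from K:
K: 0
D: 1  (via K)
F: 3  (via K)
G: 3  (via D)
H: 3  (via K)
J: 3  (via D)
B: 8  (via D)
I: 9  (via F)
A: 10  (via J)
E: 11  (via J)
C: 12  (via B)
Shortest route: K–D–B–C = 12 min.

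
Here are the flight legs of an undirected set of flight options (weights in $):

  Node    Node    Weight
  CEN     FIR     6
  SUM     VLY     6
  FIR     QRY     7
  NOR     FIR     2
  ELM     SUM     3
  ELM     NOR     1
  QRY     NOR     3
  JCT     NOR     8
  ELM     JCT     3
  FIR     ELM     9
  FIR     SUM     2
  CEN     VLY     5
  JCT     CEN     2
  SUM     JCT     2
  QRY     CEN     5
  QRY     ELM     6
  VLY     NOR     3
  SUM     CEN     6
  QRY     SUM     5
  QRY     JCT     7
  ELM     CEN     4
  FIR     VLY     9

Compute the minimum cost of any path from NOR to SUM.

$4

Settle nodes by increasing distance from NOR:
NOR: 0
ELM: 1  (via NOR)
FIR: 2  (via NOR)
VLY: 3  (via NOR)
QRY: 3  (via NOR)
SUM: 4  (via ELM)
Shortest route: NOR–ELM–SUM = $4.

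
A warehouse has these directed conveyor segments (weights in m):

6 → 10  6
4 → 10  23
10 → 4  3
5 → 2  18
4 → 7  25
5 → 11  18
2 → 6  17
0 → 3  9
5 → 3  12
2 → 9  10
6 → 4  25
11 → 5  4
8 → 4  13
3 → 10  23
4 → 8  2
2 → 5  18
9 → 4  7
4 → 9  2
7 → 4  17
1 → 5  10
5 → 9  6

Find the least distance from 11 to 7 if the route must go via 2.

Shortest 11→2: 11 → 5 → 2 = 22
Best 2 to 7: 2 → 9 → 4 → 7 costing 42
Total via 2: 22 + 42 = 64 m.

64 m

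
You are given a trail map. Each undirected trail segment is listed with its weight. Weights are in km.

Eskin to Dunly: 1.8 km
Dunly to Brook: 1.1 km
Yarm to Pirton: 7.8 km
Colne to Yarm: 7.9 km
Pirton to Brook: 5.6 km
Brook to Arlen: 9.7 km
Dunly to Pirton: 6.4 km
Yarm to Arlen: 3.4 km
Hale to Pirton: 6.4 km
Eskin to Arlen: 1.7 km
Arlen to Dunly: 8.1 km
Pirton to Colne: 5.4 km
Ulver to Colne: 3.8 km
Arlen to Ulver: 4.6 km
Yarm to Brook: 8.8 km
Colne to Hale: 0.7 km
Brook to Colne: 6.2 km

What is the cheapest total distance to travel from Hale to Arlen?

9.1 km

Running Dijkstra from Hale:
Hale: 0
Colne: 0.7  (via Hale)
Ulver: 4.5  (via Colne)
Pirton: 6.1  (via Colne)
Brook: 6.9  (via Colne)
Dunly: 8  (via Brook)
Yarm: 8.6  (via Colne)
Arlen: 9.1  (via Ulver)
Shortest route: Hale → Colne → Ulver → Arlen = 9.1 km.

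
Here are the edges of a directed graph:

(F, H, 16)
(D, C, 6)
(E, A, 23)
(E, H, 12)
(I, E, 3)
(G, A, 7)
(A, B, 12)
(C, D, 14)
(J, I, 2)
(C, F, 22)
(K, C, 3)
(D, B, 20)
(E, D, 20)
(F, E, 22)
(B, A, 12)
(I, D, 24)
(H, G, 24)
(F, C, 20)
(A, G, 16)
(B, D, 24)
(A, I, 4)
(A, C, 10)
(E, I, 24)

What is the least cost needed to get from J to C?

31

Enumerating some paths:
J → I → E → A → C: 2+3+23+10 = 38
J → I → E → D → C: 2+3+20+6 = 31
J → I → E → H → G → A → C: 2+3+12+24+7+10 = 58
J → I → D → C: 2+24+6 = 32
Cheapest is J → I → E → D → C at 31.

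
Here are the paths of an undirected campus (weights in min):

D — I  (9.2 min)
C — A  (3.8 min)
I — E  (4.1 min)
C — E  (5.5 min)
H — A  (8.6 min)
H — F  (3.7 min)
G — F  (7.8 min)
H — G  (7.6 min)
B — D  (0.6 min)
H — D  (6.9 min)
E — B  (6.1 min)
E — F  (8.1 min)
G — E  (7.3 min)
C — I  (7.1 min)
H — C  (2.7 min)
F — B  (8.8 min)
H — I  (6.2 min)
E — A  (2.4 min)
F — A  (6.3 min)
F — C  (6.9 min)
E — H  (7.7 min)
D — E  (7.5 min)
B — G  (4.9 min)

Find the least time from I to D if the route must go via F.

19.3 min

Best I to F: I → H → F costing 9.9
Shortest F→D: F → B → D = 9.4
Total via F: 9.9 + 9.4 = 19.3 min.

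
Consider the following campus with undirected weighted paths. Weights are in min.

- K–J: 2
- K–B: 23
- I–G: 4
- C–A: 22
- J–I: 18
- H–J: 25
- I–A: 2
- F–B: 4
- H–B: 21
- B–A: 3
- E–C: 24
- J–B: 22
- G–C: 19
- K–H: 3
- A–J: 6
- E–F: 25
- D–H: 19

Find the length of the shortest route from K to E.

40 min

Running Dijkstra from K:
K: 0
J: 2  (via K)
H: 3  (via K)
A: 8  (via J)
I: 10  (via A)
B: 11  (via A)
G: 14  (via I)
F: 15  (via B)
D: 22  (via H)
C: 30  (via A)
E: 40  (via F)
Shortest route: K → J → A → B → F → E = 40 min.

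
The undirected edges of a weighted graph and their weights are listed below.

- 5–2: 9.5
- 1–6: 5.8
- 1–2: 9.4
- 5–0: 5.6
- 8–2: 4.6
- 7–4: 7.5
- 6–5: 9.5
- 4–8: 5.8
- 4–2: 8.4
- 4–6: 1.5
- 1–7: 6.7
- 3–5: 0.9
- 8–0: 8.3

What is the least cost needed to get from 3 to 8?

14.8

Settle nodes by increasing distance from 3:
3: 0
5: 0.9  (via 3)
0: 6.5  (via 5)
2: 10.4  (via 5)
6: 10.4  (via 5)
4: 11.9  (via 6)
8: 14.8  (via 0)
Shortest route: 3 → 5 → 0 → 8 = 14.8.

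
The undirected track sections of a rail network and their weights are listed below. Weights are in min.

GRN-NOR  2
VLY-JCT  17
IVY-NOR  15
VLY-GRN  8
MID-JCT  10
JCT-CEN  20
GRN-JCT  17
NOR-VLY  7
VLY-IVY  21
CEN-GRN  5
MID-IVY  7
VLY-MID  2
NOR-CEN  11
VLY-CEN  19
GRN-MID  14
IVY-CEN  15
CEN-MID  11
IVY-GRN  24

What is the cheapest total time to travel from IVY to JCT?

Settle nodes by increasing distance from IVY:
IVY: 0
MID: 7  (via IVY)
VLY: 9  (via MID)
NOR: 15  (via IVY)
CEN: 15  (via IVY)
JCT: 17  (via MID)
Shortest route: IVY–MID–JCT = 17 min.

17 min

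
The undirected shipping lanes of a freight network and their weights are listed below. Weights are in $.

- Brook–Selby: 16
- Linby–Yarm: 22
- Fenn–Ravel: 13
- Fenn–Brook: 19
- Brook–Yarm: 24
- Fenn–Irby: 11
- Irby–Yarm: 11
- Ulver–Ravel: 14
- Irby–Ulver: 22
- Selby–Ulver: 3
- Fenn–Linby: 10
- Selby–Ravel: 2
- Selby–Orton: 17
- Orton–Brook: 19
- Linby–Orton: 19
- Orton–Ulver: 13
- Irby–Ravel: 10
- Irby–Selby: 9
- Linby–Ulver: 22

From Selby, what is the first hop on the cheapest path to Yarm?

Irby

Compare a few routes:
Selby - Ravel - Fenn - Irby - Yarm: 2+13+11+11 = 37
Selby - Irby - Yarm: 9+11 = 20
Selby - Ulver - Irby - Yarm: 3+22+11 = 36
Selby - Ravel - Irby - Yarm: 2+10+11 = 23
The minimum is $20 via Selby - Irby - Yarm.
So from Selby the first move is to Irby.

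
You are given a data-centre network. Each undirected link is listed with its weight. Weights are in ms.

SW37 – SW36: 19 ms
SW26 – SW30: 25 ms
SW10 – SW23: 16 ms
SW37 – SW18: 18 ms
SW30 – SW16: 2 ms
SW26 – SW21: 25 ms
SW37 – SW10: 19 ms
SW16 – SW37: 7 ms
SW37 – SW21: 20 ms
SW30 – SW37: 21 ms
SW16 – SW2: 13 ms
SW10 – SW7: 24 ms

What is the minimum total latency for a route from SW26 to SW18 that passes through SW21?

Shortest SW26→SW21: SW26 → SW21 = 25
Best SW21 to SW18: SW21 → SW37 → SW18 costing 38
Total via SW21: 25 + 38 = 63 ms.

63 ms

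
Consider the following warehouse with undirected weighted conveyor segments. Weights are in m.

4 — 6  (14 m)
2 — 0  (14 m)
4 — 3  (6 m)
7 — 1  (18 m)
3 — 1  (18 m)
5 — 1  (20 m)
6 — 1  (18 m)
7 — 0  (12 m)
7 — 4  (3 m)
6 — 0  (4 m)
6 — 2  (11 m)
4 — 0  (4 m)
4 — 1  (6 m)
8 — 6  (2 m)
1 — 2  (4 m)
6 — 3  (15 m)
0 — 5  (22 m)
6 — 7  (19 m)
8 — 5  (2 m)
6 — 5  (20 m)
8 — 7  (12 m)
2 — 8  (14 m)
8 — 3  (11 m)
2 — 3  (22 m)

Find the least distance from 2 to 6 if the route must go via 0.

Shortest 2→0: 2–0 = 14
Best 0 to 6: 0–6 costing 4
Total via 0: 14 + 4 = 18 m.

18 m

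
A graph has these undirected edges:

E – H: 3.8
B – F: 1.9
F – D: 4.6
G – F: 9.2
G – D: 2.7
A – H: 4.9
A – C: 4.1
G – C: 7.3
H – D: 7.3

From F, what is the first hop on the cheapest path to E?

Candidate routes:
F → G → D → H → E: 9.2+2.7+7.3+3.8 = 23
F → D → H → E: 4.6+7.3+3.8 = 15.7
The minimum is 15.7 via F → D → H → E.
So from F the first move is to D.

D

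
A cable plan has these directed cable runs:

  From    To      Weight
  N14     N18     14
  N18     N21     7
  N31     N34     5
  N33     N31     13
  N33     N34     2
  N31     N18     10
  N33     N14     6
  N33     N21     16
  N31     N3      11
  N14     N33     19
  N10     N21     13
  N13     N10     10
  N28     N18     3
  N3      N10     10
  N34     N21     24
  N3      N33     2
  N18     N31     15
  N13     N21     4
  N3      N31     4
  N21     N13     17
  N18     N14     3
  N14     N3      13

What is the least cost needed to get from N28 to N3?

Compare a few routes:
N28 → N18 → N14 → N3: 3+3+13 = 19
N28 → N18 → N31 → N3: 3+15+11 = 29
The minimum is 19 via N28 → N18 → N14 → N3.

19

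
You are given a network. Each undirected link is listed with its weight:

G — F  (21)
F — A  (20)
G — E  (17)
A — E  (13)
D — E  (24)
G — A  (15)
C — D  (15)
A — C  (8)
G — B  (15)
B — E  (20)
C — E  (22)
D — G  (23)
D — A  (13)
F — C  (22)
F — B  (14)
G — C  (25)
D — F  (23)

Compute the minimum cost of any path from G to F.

Enumerating some paths:
G - B - F: 15+14 = 29
G - F: 21 = 21
G - A - F: 15+20 = 35
The minimum is 21 via G - F.

21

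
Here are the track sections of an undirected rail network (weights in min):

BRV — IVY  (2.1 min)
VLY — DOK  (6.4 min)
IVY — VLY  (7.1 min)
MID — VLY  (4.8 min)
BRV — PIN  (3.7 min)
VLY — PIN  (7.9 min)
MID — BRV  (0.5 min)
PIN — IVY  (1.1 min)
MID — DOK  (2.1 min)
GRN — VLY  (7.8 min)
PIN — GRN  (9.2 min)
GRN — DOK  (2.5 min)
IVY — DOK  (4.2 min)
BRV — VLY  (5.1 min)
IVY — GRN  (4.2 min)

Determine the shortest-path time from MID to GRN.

4.6 min

Settle nodes by increasing distance from MID:
MID: 0
BRV: 0.5  (via MID)
DOK: 2.1  (via MID)
IVY: 2.6  (via BRV)
PIN: 3.7  (via IVY)
GRN: 4.6  (via DOK)
Shortest route: MID–DOK–GRN = 4.6 min.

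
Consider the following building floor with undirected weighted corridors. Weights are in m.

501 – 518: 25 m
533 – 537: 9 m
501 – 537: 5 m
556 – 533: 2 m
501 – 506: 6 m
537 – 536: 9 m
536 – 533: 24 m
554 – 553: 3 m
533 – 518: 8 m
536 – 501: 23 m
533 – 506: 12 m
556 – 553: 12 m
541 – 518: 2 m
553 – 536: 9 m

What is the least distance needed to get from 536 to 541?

28 m

Compare a few routes:
536–553–556–533–518–541: 9+12+2+8+2 = 33
536–537–533–518–541: 9+9+8+2 = 28
536–533–518–541: 24+8+2 = 34
The minimum is 28 m via 536–537–533–518–541.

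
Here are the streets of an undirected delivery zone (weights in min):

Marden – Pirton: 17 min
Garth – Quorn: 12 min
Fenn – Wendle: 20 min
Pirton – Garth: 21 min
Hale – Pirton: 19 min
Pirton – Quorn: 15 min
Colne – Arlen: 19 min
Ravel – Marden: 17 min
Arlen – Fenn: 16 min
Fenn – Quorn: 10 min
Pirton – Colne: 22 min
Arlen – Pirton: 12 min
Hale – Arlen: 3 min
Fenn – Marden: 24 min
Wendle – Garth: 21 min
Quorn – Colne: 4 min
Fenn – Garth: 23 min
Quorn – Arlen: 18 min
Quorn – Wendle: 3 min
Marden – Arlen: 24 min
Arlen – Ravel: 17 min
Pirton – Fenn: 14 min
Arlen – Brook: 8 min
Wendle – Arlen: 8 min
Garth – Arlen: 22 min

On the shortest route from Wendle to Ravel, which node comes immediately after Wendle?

Arlen

Candidate routes:
Wendle → Arlen → Ravel: 8+17 = 25
Wendle → Quorn → Arlen → Ravel: 3+18+17 = 38
Cheapest is Wendle → Arlen → Ravel at 25 min.
So from Wendle the first move is to Arlen.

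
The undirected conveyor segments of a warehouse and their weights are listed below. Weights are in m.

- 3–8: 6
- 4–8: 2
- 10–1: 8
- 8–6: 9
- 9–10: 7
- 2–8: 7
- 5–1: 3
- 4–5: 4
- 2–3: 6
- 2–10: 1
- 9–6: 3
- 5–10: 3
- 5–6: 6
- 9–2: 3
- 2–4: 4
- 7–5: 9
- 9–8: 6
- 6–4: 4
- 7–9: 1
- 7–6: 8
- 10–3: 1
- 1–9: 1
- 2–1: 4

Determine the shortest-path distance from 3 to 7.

Settle nodes by increasing distance from 3:
3: 0
10: 1  (via 3)
2: 2  (via 10)
5: 4  (via 10)
9: 5  (via 2)
1: 6  (via 2)
4: 6  (via 2)
7: 6  (via 9)
Shortest route: 3–10–2–9–7 = 6 m.

6 m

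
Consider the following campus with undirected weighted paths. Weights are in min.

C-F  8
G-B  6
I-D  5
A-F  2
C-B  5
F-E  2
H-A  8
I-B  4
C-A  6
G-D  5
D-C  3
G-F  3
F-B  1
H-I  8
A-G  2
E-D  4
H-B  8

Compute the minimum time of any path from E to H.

11 min

Shortest distances from E:
E: 0
F: 2  (via E)
B: 3  (via F)
A: 4  (via F)
D: 4  (via E)
G: 5  (via F)
C: 7  (via D)
I: 7  (via B)
H: 11  (via B)
Shortest route: E–F–B–H = 11 min.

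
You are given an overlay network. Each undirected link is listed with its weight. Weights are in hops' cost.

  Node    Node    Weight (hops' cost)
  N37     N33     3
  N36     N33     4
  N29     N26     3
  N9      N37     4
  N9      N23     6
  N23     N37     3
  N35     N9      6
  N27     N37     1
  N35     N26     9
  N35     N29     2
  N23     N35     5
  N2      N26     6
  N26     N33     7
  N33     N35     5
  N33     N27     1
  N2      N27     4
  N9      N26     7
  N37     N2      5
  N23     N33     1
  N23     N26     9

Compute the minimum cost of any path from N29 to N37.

Candidate routes:
N29 → N35 → N23 → N37: 2+5+3 = 10
N29 → N35 → N33 → N27 → N37: 2+5+1+1 = 9
N29 → N35 → N33 → N37: 2+5+3 = 10
N29 → N35 → N23 → N33 → N27 → N37: 2+5+1+1+1 = 10
Cheapest is N29 → N35 → N33 → N27 → N37 at 9 hops' cost.

9 hops' cost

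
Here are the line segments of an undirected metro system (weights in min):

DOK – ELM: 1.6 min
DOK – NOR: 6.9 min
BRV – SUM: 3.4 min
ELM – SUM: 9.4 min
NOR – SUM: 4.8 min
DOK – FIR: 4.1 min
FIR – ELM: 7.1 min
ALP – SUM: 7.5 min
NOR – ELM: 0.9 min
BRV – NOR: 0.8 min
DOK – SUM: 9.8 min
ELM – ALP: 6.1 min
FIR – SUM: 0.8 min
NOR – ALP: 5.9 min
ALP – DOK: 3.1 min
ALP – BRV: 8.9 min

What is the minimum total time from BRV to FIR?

4.2 min

Compare a few routes:
BRV → NOR → ELM → FIR: 0.8+0.9+7.1 = 8.8
BRV → NOR → SUM → FIR: 0.8+4.8+0.8 = 6.4
BRV → NOR → ELM → DOK → FIR: 0.8+0.9+1.6+4.1 = 7.4
BRV → SUM → FIR: 3.4+0.8 = 4.2
Cheapest is BRV → SUM → FIR at 4.2 min.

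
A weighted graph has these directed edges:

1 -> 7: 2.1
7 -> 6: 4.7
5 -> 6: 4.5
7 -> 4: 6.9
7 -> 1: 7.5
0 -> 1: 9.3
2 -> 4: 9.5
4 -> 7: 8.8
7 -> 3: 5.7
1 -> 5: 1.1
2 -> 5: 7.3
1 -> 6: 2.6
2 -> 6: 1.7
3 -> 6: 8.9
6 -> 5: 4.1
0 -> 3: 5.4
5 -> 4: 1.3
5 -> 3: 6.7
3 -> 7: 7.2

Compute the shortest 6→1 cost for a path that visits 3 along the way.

25.5

Shortest 6→3: 6–5–3 = 10.8
Best 3 to 1: 3–7–1 costing 14.7
Total via 3: 10.8 + 14.7 = 25.5.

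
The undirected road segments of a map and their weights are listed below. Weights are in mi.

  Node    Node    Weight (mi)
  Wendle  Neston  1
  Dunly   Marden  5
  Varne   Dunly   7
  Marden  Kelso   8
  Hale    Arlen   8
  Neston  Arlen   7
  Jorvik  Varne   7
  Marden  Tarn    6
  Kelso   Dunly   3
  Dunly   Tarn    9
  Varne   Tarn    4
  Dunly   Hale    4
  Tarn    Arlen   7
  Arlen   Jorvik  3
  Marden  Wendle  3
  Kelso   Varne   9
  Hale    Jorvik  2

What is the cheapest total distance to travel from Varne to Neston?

Shortest distances from Varne:
Varne: 0
Tarn: 4  (via Varne)
Dunly: 7  (via Varne)
Jorvik: 7  (via Varne)
Kelso: 9  (via Varne)
Hale: 9  (via Jorvik)
Marden: 10  (via Tarn)
Arlen: 10  (via Jorvik)
Wendle: 13  (via Marden)
Neston: 14  (via Wendle)
Shortest route: Varne–Tarn–Marden–Wendle–Neston = 14 mi.

14 mi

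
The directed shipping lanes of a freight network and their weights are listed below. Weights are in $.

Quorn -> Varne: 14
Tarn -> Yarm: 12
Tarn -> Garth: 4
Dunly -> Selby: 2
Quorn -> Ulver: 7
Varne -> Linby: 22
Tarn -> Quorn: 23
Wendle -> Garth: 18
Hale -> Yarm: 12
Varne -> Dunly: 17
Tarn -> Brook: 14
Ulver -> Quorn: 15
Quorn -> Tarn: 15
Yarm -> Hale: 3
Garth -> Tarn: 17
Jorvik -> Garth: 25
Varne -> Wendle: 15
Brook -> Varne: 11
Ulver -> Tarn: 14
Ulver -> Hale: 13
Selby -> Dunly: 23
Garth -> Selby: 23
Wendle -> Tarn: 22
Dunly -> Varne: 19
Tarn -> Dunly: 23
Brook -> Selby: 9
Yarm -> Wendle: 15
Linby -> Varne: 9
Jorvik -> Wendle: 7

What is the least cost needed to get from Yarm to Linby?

Shortest distances from Yarm:
Yarm: 0
Hale: 3  (via Yarm)
Wendle: 15  (via Yarm)
Garth: 33  (via Wendle)
Tarn: 37  (via Wendle)
Brook: 51  (via Tarn)
Selby: 56  (via Garth)
Dunly: 60  (via Tarn)
Quorn: 60  (via Tarn)
Varne: 62  (via Brook)
Ulver: 67  (via Quorn)
Linby: 84  (via Varne)
Shortest route: Yarm → Wendle → Tarn → Brook → Varne → Linby = $84.

$84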